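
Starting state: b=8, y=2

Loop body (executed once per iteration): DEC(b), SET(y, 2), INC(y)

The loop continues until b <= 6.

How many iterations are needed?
2

Tracing iterations:
Initial: b=8, y=2
After iteration 1: b=7, y=3
After iteration 2: b=6, y=3
b <= 6 now holds, so the loop exits after 2 iterations.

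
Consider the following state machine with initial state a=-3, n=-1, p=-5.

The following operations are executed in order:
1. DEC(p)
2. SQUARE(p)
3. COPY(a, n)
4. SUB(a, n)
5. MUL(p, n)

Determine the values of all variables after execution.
{a: 0, n: -1, p: -36}

Step-by-step execution:
Initial: a=-3, n=-1, p=-5
After step 1 (DEC(p)): a=-3, n=-1, p=-6
After step 2 (SQUARE(p)): a=-3, n=-1, p=36
After step 3 (COPY(a, n)): a=-1, n=-1, p=36
After step 4 (SUB(a, n)): a=0, n=-1, p=36
After step 5 (MUL(p, n)): a=0, n=-1, p=-36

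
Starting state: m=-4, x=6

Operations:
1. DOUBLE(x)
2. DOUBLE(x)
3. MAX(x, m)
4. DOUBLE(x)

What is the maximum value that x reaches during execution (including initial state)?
48

Values of x at each step:
Initial: x = 6
After step 1: x = 12
After step 2: x = 24
After step 3: x = 24
After step 4: x = 48 ← maximum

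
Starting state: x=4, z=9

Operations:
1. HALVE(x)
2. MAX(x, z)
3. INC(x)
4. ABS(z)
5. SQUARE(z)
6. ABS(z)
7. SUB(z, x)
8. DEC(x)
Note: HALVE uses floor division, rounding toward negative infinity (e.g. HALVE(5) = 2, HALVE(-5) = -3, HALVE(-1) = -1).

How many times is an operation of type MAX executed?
1

Counting MAX operations:
Step 2: MAX(x, z) ← MAX
Total: 1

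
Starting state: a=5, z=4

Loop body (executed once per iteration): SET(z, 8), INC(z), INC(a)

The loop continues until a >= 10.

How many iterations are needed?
5

Tracing iterations:
Initial: a=5, z=4
After iteration 1: a=6, z=9
After iteration 2: a=7, z=9
After iteration 3: a=8, z=9
After iteration 4: a=9, z=9
After iteration 5: a=10, z=9
a >= 10 now holds, so the loop exits after 5 iterations.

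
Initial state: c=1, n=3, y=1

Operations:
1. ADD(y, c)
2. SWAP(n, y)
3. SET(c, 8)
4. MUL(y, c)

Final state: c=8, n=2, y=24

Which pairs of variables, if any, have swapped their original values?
None

Comparing initial and final values:
y: 1 → 24
c: 1 → 8
n: 3 → 2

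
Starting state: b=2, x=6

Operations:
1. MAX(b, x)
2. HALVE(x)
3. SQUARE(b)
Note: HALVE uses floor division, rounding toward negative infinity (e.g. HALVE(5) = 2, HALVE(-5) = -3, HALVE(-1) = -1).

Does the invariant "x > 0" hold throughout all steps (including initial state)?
Yes

The invariant holds at every step.

State at each step:
Initial: b=2, x=6
After step 1: b=6, x=6
After step 2: b=6, x=3
After step 3: b=36, x=3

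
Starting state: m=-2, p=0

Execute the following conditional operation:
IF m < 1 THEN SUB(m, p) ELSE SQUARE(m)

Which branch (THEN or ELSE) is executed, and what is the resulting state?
Branch: THEN, Final state: m=-2, p=0

Evaluating condition: m < 1
m = -2
Condition is True, so THEN branch executes
After SUB(m, p): m=-2, p=0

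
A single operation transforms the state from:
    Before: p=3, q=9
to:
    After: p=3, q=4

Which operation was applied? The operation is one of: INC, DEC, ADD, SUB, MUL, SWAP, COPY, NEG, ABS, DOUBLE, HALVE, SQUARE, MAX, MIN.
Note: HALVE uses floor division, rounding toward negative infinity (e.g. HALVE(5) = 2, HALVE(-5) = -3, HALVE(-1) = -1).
HALVE(q)

Analyzing the change:
Before: p=3, q=9
After: p=3, q=4
Variable q changed from 9 to 4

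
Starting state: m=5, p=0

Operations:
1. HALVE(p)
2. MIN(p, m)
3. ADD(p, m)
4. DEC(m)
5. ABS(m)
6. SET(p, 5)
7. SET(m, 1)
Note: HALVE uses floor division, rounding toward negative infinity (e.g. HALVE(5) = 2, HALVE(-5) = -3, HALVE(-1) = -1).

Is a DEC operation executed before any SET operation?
Yes

First DEC: step 4
First SET: step 6
Since 4 < 6, DEC comes first.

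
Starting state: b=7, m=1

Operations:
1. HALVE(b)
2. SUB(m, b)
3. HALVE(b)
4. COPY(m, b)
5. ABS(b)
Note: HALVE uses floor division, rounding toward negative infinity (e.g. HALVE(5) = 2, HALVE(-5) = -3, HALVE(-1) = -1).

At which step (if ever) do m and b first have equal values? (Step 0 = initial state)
Step 4

m and b first become equal after step 4.

Comparing values at each step:
Initial: m=1, b=7
After step 1: m=1, b=3
After step 2: m=-2, b=3
After step 3: m=-2, b=1
After step 4: m=1, b=1 ← equal!
After step 5: m=1, b=1 ← equal!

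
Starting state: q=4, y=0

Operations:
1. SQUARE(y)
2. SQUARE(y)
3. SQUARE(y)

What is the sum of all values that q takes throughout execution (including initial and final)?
16

Values of q at each step:
Initial: q = 4
After step 1: q = 4
After step 2: q = 4
After step 3: q = 4
Sum = 4 + 4 + 4 + 4 = 16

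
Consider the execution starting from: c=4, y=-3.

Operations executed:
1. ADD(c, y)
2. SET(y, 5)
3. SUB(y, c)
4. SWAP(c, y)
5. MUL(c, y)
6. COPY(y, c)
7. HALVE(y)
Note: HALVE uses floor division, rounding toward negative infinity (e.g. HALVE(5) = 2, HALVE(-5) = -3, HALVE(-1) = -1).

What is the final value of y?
y = 2

Tracing execution:
Step 1: ADD(c, y) → y = -3
Step 2: SET(y, 5) → y = 5
Step 3: SUB(y, c) → y = 4
Step 4: SWAP(c, y) → y = 1
Step 5: MUL(c, y) → y = 1
Step 6: COPY(y, c) → y = 4
Step 7: HALVE(y) → y = 2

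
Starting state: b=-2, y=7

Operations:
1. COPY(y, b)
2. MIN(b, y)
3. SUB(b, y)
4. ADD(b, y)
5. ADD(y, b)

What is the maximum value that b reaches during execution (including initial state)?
0

Values of b at each step:
Initial: b = -2
After step 1: b = -2
After step 2: b = -2
After step 3: b = 0 ← maximum
After step 4: b = -2
After step 5: b = -2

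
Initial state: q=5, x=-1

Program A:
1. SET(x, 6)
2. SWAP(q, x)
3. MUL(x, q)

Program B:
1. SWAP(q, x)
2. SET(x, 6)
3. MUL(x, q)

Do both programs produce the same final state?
No

Program A final state: q=6, x=30
Program B final state: q=-1, x=-6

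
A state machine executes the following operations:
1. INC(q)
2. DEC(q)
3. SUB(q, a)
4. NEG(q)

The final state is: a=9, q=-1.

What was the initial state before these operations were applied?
a=9, q=10

Working backwards:
Final state: a=9, q=-1
Before step 4 (NEG(q)): a=9, q=1
Before step 3 (SUB(q, a)): a=9, q=10
Before step 2 (DEC(q)): a=9, q=11
Before step 1 (INC(q)): a=9, q=10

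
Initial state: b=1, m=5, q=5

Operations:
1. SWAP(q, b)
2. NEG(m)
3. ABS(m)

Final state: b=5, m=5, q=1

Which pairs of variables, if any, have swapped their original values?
(b, q)

Comparing initial and final values:
b: 1 → 5
q: 5 → 1
m: 5 → 5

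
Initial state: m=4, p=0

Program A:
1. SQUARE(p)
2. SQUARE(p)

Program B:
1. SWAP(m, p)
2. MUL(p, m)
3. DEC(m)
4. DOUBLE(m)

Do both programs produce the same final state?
No

Program A final state: m=4, p=0
Program B final state: m=-2, p=0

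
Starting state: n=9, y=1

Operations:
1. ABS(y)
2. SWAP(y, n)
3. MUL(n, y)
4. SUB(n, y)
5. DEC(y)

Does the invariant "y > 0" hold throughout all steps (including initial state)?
Yes

The invariant holds at every step.

State at each step:
Initial: n=9, y=1
After step 1: n=9, y=1
After step 2: n=1, y=9
After step 3: n=9, y=9
After step 4: n=0, y=9
After step 5: n=0, y=8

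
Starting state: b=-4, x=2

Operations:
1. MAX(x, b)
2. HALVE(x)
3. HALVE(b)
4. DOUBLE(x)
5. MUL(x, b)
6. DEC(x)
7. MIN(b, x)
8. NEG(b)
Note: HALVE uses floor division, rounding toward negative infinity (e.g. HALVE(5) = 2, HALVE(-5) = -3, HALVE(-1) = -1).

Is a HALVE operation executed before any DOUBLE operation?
Yes

First HALVE: step 2
First DOUBLE: step 4
Since 2 < 4, HALVE comes first.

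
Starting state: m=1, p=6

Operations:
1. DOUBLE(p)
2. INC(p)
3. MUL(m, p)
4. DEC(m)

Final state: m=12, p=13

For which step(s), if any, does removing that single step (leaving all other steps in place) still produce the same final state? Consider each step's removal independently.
None - removing any single step changes the final result

Testing removal of each single step:
Without step 1: final = m=6, p=7 (different)
Without step 2: final = m=11, p=12 (different)
Without step 3: final = m=0, p=13 (different)
Without step 4: final = m=13, p=13 (different)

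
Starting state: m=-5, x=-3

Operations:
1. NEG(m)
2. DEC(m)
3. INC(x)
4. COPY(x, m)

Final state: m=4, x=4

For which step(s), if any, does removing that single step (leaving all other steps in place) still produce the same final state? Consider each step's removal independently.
Step(s) 3

Testing removal of each single step:
Without step 1: final = m=-6, x=-6 (different)
Without step 2: final = m=5, x=5 (different)
Without step 3: final = m=4, x=4 (same)
Without step 4: final = m=4, x=-2 (different)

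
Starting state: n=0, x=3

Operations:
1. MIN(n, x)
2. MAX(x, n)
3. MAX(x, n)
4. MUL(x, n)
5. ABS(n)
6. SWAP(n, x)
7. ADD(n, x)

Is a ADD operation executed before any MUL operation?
No

First ADD: step 7
First MUL: step 4
Since 7 > 4, MUL comes first.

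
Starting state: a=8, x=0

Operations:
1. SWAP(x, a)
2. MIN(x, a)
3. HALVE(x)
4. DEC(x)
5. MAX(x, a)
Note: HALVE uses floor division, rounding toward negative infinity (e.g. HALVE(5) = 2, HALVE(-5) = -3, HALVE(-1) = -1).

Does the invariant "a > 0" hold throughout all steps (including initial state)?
No, violated after step 1

The invariant is violated after step 1.

State at each step:
Initial: a=8, x=0
After step 1: a=0, x=8
After step 2: a=0, x=0
After step 3: a=0, x=0
After step 4: a=0, x=-1
After step 5: a=0, x=0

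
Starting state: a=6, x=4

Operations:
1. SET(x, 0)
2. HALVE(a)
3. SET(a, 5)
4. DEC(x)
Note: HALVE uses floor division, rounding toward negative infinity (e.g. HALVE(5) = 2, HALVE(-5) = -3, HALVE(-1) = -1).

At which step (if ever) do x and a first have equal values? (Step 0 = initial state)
Never

x and a never become equal during execution.

Comparing values at each step:
Initial: x=4, a=6
After step 1: x=0, a=6
After step 2: x=0, a=3
After step 3: x=0, a=5
After step 4: x=-1, a=5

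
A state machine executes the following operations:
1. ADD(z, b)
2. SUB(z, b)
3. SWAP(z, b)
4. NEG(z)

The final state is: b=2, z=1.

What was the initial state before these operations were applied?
b=-1, z=2

Working backwards:
Final state: b=2, z=1
Before step 4 (NEG(z)): b=2, z=-1
Before step 3 (SWAP(z, b)): b=-1, z=2
Before step 2 (SUB(z, b)): b=-1, z=1
Before step 1 (ADD(z, b)): b=-1, z=2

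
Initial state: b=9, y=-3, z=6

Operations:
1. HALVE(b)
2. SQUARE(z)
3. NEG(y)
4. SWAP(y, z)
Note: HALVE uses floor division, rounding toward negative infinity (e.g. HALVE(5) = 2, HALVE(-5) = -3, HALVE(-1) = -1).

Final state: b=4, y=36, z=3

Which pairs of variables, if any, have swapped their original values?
None

Comparing initial and final values:
z: 6 → 3
b: 9 → 4
y: -3 → 36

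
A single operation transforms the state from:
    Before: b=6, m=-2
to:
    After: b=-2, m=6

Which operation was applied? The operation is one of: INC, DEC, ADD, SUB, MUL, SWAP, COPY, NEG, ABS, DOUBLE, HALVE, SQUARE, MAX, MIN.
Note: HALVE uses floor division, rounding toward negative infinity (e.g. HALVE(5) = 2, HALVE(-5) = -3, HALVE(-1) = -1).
SWAP(m, b)

Analyzing the change:
Before: b=6, m=-2
After: b=-2, m=6
Variable m changed from -2 to 6
Variable b changed from 6 to -2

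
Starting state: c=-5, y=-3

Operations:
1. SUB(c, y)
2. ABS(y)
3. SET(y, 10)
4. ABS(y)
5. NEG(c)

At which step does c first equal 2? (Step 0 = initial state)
Step 5

Tracing c:
Initial: c = -5
After step 1: c = -2
After step 2: c = -2
After step 3: c = -2
After step 4: c = -2
After step 5: c = 2 ← first occurrence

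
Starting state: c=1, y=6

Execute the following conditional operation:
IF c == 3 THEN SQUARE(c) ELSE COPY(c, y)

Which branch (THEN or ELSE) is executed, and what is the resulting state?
Branch: ELSE, Final state: c=6, y=6

Evaluating condition: c == 3
c = 1
Condition is False, so ELSE branch executes
After COPY(c, y): c=6, y=6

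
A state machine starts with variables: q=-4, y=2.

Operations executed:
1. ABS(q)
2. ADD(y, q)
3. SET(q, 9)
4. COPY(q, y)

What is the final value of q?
q = 6

Tracing execution:
Step 1: ABS(q) → q = 4
Step 2: ADD(y, q) → q = 4
Step 3: SET(q, 9) → q = 9
Step 4: COPY(q, y) → q = 6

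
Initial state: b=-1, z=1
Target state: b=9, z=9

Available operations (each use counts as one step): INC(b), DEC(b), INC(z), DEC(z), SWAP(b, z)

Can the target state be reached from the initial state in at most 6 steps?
No

The target state cannot be reached within 6 steps.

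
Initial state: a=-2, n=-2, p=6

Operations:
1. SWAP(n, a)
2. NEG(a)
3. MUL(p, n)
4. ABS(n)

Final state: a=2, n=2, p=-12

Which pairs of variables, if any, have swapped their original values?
None

Comparing initial and final values:
a: -2 → 2
n: -2 → 2
p: 6 → -12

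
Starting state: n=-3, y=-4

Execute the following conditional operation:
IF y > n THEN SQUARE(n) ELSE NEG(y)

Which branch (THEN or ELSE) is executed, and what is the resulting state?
Branch: ELSE, Final state: n=-3, y=4

Evaluating condition: y > n
y = -4, n = -3
Condition is False, so ELSE branch executes
After NEG(y): n=-3, y=4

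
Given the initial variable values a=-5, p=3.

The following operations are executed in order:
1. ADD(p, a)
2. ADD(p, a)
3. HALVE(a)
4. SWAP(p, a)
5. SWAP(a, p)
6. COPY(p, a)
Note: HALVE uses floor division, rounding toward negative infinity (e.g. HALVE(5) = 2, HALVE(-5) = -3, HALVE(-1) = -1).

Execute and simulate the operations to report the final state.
{a: -3, p: -3}

Step-by-step execution:
Initial: a=-5, p=3
After step 1 (ADD(p, a)): a=-5, p=-2
After step 2 (ADD(p, a)): a=-5, p=-7
After step 3 (HALVE(a)): a=-3, p=-7
After step 4 (SWAP(p, a)): a=-7, p=-3
After step 5 (SWAP(a, p)): a=-3, p=-7
After step 6 (COPY(p, a)): a=-3, p=-3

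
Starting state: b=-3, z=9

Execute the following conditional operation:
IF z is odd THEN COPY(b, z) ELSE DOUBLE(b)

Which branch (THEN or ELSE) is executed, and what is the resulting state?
Branch: THEN, Final state: b=9, z=9

Evaluating condition: z is odd
Condition is True, so THEN branch executes
After COPY(b, z): b=9, z=9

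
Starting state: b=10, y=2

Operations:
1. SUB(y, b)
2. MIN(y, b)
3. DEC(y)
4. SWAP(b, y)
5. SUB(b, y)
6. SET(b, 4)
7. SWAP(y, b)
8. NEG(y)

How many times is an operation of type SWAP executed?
2

Counting SWAP operations:
Step 4: SWAP(b, y) ← SWAP
Step 7: SWAP(y, b) ← SWAP
Total: 2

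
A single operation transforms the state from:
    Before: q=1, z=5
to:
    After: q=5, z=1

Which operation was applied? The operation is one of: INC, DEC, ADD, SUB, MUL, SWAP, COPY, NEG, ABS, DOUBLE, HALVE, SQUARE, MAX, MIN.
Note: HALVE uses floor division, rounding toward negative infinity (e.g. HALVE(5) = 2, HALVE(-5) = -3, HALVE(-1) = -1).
SWAP(z, q)

Analyzing the change:
Before: q=1, z=5
After: q=5, z=1
Variable z changed from 5 to 1
Variable q changed from 1 to 5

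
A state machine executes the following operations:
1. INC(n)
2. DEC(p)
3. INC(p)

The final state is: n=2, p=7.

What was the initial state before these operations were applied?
n=1, p=7

Working backwards:
Final state: n=2, p=7
Before step 3 (INC(p)): n=2, p=6
Before step 2 (DEC(p)): n=2, p=7
Before step 1 (INC(n)): n=1, p=7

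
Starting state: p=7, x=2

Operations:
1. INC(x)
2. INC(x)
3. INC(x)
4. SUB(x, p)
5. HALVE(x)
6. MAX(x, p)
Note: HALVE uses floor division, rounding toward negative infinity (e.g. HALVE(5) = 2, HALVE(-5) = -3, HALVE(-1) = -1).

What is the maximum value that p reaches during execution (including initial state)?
7

Values of p at each step:
Initial: p = 7 ← maximum
After step 1: p = 7
After step 2: p = 7
After step 3: p = 7
After step 4: p = 7
After step 5: p = 7
After step 6: p = 7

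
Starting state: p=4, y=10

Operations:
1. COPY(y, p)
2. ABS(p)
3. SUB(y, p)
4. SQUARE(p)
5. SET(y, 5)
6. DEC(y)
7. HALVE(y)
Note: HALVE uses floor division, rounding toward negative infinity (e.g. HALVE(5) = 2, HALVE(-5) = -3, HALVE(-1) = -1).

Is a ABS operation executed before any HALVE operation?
Yes

First ABS: step 2
First HALVE: step 7
Since 2 < 7, ABS comes first.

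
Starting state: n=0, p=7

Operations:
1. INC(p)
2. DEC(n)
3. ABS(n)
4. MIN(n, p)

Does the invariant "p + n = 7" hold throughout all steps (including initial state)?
No, violated after step 1

The invariant is violated after step 1.

State at each step:
Initial: n=0, p=7
After step 1: n=0, p=8
After step 2: n=-1, p=8
After step 3: n=1, p=8
After step 4: n=1, p=8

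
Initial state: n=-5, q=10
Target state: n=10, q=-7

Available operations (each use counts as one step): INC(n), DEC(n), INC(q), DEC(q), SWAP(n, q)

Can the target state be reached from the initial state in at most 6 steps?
Yes

Path (3 steps): DEC(n) → DEC(n) → SWAP(n, q)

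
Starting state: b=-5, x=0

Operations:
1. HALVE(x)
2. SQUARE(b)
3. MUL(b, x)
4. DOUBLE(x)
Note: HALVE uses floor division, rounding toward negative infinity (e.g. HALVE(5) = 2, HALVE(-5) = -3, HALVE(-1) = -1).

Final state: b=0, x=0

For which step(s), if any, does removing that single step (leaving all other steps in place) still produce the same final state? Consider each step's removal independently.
Step(s) 1, 2, 4

Testing removal of each single step:
Without step 1: final = b=0, x=0 (same)
Without step 2: final = b=0, x=0 (same)
Without step 3: final = b=25, x=0 (different)
Without step 4: final = b=0, x=0 (same)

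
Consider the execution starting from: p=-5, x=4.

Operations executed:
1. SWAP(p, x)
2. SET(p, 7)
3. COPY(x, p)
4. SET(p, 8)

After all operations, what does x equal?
x = 7

Tracing execution:
Step 1: SWAP(p, x) → x = -5
Step 2: SET(p, 7) → x = -5
Step 3: COPY(x, p) → x = 7
Step 4: SET(p, 8) → x = 7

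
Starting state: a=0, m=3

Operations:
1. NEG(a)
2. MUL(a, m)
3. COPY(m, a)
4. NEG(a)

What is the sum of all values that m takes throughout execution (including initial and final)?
9

Values of m at each step:
Initial: m = 3
After step 1: m = 3
After step 2: m = 3
After step 3: m = 0
After step 4: m = 0
Sum = 3 + 3 + 3 + 0 + 0 = 9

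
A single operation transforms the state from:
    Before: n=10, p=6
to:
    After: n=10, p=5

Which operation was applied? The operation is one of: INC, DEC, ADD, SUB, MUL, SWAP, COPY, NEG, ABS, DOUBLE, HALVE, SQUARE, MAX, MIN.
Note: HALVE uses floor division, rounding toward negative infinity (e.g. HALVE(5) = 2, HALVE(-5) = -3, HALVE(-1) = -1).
DEC(p)

Analyzing the change:
Before: n=10, p=6
After: n=10, p=5
Variable p changed from 6 to 5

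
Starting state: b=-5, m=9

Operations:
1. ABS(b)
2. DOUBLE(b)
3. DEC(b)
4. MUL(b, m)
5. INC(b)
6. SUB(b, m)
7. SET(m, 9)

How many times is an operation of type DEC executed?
1

Counting DEC operations:
Step 3: DEC(b) ← DEC
Total: 1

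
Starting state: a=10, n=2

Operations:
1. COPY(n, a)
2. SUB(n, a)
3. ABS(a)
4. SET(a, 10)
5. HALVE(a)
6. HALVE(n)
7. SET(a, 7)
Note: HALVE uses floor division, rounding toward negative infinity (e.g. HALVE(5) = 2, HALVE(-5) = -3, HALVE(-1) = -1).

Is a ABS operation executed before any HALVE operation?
Yes

First ABS: step 3
First HALVE: step 5
Since 3 < 5, ABS comes first.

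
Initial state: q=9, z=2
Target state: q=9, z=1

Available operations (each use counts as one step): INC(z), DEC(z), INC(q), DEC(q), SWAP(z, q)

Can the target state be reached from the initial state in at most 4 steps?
Yes

Path (1 step): DEC(z)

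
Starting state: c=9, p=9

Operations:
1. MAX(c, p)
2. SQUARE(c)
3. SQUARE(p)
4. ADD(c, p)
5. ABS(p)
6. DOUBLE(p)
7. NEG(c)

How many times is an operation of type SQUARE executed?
2

Counting SQUARE operations:
Step 2: SQUARE(c) ← SQUARE
Step 3: SQUARE(p) ← SQUARE
Total: 2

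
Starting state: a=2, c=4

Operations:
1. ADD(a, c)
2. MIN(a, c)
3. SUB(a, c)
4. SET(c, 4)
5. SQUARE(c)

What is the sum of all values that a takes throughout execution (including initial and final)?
12

Values of a at each step:
Initial: a = 2
After step 1: a = 6
After step 2: a = 4
After step 3: a = 0
After step 4: a = 0
After step 5: a = 0
Sum = 2 + 6 + 4 + 0 + 0 + 0 = 12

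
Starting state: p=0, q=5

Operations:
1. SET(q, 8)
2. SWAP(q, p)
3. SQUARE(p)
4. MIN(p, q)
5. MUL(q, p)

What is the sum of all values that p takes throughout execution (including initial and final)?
72

Values of p at each step:
Initial: p = 0
After step 1: p = 0
After step 2: p = 8
After step 3: p = 64
After step 4: p = 0
After step 5: p = 0
Sum = 0 + 0 + 8 + 64 + 0 + 0 = 72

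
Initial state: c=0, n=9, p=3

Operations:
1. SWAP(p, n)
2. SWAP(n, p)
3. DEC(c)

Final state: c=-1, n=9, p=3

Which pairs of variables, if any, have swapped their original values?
None

Comparing initial and final values:
n: 9 → 9
p: 3 → 3
c: 0 → -1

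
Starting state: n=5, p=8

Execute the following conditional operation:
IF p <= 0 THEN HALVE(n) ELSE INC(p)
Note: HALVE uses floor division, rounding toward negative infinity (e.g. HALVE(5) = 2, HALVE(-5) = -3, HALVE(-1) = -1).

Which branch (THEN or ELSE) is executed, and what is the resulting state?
Branch: ELSE, Final state: n=5, p=9

Evaluating condition: p <= 0
p = 8
Condition is False, so ELSE branch executes
After INC(p): n=5, p=9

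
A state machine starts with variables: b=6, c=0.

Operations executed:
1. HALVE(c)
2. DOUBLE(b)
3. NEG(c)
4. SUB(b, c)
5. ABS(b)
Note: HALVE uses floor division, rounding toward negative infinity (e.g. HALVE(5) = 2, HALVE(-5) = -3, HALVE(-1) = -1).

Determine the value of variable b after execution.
b = 12

Tracing execution:
Step 1: HALVE(c) → b = 6
Step 2: DOUBLE(b) → b = 12
Step 3: NEG(c) → b = 12
Step 4: SUB(b, c) → b = 12
Step 5: ABS(b) → b = 12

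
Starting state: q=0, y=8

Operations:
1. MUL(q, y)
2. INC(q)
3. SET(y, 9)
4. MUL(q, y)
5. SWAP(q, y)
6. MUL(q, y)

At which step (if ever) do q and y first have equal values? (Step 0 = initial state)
Step 4

q and y first become equal after step 4.

Comparing values at each step:
Initial: q=0, y=8
After step 1: q=0, y=8
After step 2: q=1, y=8
After step 3: q=1, y=9
After step 4: q=9, y=9 ← equal!
After step 5: q=9, y=9 ← equal!
After step 6: q=81, y=9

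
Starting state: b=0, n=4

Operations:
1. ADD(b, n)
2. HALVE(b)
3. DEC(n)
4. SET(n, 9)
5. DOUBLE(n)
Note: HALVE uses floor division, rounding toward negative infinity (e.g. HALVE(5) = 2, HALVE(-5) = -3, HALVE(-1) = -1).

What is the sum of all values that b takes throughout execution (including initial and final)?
12

Values of b at each step:
Initial: b = 0
After step 1: b = 4
After step 2: b = 2
After step 3: b = 2
After step 4: b = 2
After step 5: b = 2
Sum = 0 + 4 + 2 + 2 + 2 + 2 = 12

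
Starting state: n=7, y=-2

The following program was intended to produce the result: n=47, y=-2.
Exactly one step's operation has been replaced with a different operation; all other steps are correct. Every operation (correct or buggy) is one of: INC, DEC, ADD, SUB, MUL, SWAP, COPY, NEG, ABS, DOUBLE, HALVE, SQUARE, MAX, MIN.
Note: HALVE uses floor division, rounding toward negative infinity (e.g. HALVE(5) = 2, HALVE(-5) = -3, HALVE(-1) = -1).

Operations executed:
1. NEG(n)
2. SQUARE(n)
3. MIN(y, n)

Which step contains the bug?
Step 3

Trace with buggy code:
Initial: n=7, y=-2
After step 1: n=-7, y=-2
After step 2: n=49, y=-2
After step 3: n=49, y=-2
Actual final n=49, y=-2 ≠ expected n=47, y=-2.
Step 3 is the only position where a single-operation replacement can produce the expected result.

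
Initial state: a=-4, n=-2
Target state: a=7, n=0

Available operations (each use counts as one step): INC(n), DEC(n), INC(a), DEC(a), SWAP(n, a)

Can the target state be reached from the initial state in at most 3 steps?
No

The target state cannot be reached within 3 steps.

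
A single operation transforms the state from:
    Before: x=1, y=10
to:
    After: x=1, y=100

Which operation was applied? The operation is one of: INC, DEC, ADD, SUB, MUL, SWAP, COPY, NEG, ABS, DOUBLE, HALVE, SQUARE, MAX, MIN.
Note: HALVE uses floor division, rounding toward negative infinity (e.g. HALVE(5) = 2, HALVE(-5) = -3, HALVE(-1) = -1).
SQUARE(y)

Analyzing the change:
Before: x=1, y=10
After: x=1, y=100
Variable y changed from 10 to 100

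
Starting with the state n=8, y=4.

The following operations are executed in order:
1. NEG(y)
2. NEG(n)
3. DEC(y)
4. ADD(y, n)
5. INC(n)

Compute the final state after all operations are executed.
{n: -7, y: -13}

Step-by-step execution:
Initial: n=8, y=4
After step 1 (NEG(y)): n=8, y=-4
After step 2 (NEG(n)): n=-8, y=-4
After step 3 (DEC(y)): n=-8, y=-5
After step 4 (ADD(y, n)): n=-8, y=-13
After step 5 (INC(n)): n=-7, y=-13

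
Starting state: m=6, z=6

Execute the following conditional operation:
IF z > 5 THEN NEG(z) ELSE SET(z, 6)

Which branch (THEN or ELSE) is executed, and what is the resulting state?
Branch: THEN, Final state: m=6, z=-6

Evaluating condition: z > 5
z = 6
Condition is True, so THEN branch executes
After NEG(z): m=6, z=-6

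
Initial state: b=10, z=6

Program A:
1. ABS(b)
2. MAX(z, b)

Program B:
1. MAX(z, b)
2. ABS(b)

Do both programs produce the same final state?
Yes

Program A final state: b=10, z=10
Program B final state: b=10, z=10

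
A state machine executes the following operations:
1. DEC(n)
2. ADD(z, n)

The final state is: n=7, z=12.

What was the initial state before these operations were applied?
n=8, z=5

Working backwards:
Final state: n=7, z=12
Before step 2 (ADD(z, n)): n=7, z=5
Before step 1 (DEC(n)): n=8, z=5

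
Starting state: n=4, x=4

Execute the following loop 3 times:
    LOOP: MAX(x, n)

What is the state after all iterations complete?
n=4, x=4

Iteration trace:
Start: n=4, x=4
After iteration 1: n=4, x=4
After iteration 2: n=4, x=4
After iteration 3: n=4, x=4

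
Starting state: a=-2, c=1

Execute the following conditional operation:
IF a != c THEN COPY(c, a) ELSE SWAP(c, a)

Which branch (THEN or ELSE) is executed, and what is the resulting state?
Branch: THEN, Final state: a=-2, c=-2

Evaluating condition: a != c
a = -2, c = 1
Condition is True, so THEN branch executes
After COPY(c, a): a=-2, c=-2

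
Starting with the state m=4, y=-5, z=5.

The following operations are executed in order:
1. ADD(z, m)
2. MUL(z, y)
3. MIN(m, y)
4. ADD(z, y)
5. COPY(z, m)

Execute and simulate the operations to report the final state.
{m: -5, y: -5, z: -5}

Step-by-step execution:
Initial: m=4, y=-5, z=5
After step 1 (ADD(z, m)): m=4, y=-5, z=9
After step 2 (MUL(z, y)): m=4, y=-5, z=-45
After step 3 (MIN(m, y)): m=-5, y=-5, z=-45
After step 4 (ADD(z, y)): m=-5, y=-5, z=-50
After step 5 (COPY(z, m)): m=-5, y=-5, z=-5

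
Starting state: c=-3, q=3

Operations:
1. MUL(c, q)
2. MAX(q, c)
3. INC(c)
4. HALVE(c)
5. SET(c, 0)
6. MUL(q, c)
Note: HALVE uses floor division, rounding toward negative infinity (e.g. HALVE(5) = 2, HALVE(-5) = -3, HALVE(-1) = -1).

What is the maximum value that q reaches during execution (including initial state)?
3

Values of q at each step:
Initial: q = 3 ← maximum
After step 1: q = 3
After step 2: q = 3
After step 3: q = 3
After step 4: q = 3
After step 5: q = 3
After step 6: q = 0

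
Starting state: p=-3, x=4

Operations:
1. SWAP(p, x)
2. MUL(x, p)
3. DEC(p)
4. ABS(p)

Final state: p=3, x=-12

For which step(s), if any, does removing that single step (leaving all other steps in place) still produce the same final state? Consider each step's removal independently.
Step(s) 4

Testing removal of each single step:
Without step 1: final = p=4, x=-12 (different)
Without step 2: final = p=3, x=-3 (different)
Without step 3: final = p=4, x=-12 (different)
Without step 4: final = p=3, x=-12 (same)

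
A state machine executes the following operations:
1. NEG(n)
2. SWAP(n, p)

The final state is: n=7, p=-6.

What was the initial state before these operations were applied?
n=6, p=7

Working backwards:
Final state: n=7, p=-6
Before step 2 (SWAP(n, p)): n=-6, p=7
Before step 1 (NEG(n)): n=6, p=7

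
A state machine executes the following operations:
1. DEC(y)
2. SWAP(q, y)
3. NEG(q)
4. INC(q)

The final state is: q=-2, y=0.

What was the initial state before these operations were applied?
q=0, y=4

Working backwards:
Final state: q=-2, y=0
Before step 4 (INC(q)): q=-3, y=0
Before step 3 (NEG(q)): q=3, y=0
Before step 2 (SWAP(q, y)): q=0, y=3
Before step 1 (DEC(y)): q=0, y=4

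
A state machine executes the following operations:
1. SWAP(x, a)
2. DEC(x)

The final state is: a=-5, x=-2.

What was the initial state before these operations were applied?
a=-1, x=-5

Working backwards:
Final state: a=-5, x=-2
Before step 2 (DEC(x)): a=-5, x=-1
Before step 1 (SWAP(x, a)): a=-1, x=-5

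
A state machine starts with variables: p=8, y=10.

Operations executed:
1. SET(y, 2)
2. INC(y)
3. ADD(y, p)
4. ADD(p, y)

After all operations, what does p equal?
p = 19

Tracing execution:
Step 1: SET(y, 2) → p = 8
Step 2: INC(y) → p = 8
Step 3: ADD(y, p) → p = 8
Step 4: ADD(p, y) → p = 19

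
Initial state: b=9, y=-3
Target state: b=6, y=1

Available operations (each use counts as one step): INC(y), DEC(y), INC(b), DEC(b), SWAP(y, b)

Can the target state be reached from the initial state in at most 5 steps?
No

The target state cannot be reached within 5 steps.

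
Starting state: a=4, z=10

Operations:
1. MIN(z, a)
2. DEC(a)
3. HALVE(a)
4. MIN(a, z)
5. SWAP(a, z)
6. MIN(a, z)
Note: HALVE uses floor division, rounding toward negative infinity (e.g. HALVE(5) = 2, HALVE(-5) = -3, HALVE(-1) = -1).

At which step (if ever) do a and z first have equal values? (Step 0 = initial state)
Step 1

a and z first become equal after step 1.

Comparing values at each step:
Initial: a=4, z=10
After step 1: a=4, z=4 ← equal!
After step 2: a=3, z=4
After step 3: a=1, z=4
After step 4: a=1, z=4
After step 5: a=4, z=1
After step 6: a=1, z=1 ← equal!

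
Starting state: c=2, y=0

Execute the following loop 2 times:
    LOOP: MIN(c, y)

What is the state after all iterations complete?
c=0, y=0

Iteration trace:
Start: c=2, y=0
After iteration 1: c=0, y=0
After iteration 2: c=0, y=0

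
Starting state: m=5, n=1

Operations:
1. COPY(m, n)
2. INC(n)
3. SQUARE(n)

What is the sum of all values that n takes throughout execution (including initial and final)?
8

Values of n at each step:
Initial: n = 1
After step 1: n = 1
After step 2: n = 2
After step 3: n = 4
Sum = 1 + 1 + 2 + 4 = 8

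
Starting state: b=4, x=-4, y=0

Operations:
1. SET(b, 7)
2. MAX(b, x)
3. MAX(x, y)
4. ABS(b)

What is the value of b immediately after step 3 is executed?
b = 7

Tracing b through execution:
Initial: b = 4
After step 1 (SET(b, 7)): b = 7
After step 2 (MAX(b, x)): b = 7
After step 3 (MAX(x, y)): b = 7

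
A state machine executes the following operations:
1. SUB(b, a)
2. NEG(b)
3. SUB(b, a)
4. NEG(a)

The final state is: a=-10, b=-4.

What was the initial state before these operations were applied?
a=10, b=4

Working backwards:
Final state: a=-10, b=-4
Before step 4 (NEG(a)): a=10, b=-4
Before step 3 (SUB(b, a)): a=10, b=6
Before step 2 (NEG(b)): a=10, b=-6
Before step 1 (SUB(b, a)): a=10, b=4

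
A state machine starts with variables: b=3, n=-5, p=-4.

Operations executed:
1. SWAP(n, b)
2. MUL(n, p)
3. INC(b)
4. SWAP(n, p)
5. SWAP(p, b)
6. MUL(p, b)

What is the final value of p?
p = 48

Tracing execution:
Step 1: SWAP(n, b) → p = -4
Step 2: MUL(n, p) → p = -4
Step 3: INC(b) → p = -4
Step 4: SWAP(n, p) → p = -12
Step 5: SWAP(p, b) → p = -4
Step 6: MUL(p, b) → p = 48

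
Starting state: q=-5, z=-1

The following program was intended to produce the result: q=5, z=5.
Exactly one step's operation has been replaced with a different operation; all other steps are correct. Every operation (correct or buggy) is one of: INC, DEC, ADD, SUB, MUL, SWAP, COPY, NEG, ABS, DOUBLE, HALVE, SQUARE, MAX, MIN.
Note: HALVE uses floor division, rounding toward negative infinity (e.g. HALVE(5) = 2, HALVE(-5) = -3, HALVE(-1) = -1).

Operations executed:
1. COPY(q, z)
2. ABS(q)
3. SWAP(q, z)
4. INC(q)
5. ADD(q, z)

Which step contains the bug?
Step 1

Trace with buggy code:
Initial: q=-5, z=-1
After step 1: q=-1, z=-1
After step 2: q=1, z=-1
After step 3: q=-1, z=1
After step 4: q=0, z=1
After step 5: q=1, z=1
Actual final q=1, z=1 ≠ expected q=5, z=5.
Step 1 is the only position where a single-operation replacement can produce the expected result.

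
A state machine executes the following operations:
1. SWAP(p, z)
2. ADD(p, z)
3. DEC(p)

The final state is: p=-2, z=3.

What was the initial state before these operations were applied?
p=3, z=-4

Working backwards:
Final state: p=-2, z=3
Before step 3 (DEC(p)): p=-1, z=3
Before step 2 (ADD(p, z)): p=-4, z=3
Before step 1 (SWAP(p, z)): p=3, z=-4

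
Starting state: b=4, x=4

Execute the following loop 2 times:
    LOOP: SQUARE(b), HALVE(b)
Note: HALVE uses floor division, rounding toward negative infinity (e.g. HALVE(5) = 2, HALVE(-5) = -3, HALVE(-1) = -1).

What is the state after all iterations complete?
b=32, x=4

Iteration trace:
Start: b=4, x=4
After iteration 1: b=8, x=4
After iteration 2: b=32, x=4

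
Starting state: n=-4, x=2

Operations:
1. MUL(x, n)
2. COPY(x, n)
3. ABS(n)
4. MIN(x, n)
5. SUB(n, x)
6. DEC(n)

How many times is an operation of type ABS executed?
1

Counting ABS operations:
Step 3: ABS(n) ← ABS
Total: 1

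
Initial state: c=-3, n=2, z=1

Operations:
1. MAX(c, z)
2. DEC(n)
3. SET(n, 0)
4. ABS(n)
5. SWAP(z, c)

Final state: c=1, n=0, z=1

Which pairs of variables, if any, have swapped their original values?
None

Comparing initial and final values:
z: 1 → 1
n: 2 → 0
c: -3 → 1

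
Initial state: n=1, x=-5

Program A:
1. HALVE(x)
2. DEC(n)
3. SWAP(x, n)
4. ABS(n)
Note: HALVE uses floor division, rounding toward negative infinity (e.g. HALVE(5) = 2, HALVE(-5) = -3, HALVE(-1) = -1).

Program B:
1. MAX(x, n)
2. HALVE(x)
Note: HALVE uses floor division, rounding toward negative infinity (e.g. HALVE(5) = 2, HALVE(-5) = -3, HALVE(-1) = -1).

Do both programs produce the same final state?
No

Program A final state: n=3, x=0
Program B final state: n=1, x=0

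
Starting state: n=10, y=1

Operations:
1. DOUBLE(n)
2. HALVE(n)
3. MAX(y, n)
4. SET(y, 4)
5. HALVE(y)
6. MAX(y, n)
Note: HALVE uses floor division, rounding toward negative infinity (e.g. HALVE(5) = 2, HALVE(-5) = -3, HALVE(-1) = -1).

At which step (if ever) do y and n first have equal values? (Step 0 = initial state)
Step 3

y and n first become equal after step 3.

Comparing values at each step:
Initial: y=1, n=10
After step 1: y=1, n=20
After step 2: y=1, n=10
After step 3: y=10, n=10 ← equal!
After step 4: y=4, n=10
After step 5: y=2, n=10
After step 6: y=10, n=10 ← equal!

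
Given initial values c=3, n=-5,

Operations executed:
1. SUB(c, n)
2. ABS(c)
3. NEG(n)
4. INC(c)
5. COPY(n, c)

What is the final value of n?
n = 9

Tracing execution:
Step 1: SUB(c, n) → n = -5
Step 2: ABS(c) → n = -5
Step 3: NEG(n) → n = 5
Step 4: INC(c) → n = 5
Step 5: COPY(n, c) → n = 9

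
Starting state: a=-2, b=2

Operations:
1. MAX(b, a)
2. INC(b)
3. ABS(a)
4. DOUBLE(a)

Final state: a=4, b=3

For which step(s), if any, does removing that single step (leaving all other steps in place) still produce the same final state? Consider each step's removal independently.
Step(s) 1

Testing removal of each single step:
Without step 1: final = a=4, b=3 (same)
Without step 2: final = a=4, b=2 (different)
Without step 3: final = a=-4, b=3 (different)
Without step 4: final = a=2, b=3 (different)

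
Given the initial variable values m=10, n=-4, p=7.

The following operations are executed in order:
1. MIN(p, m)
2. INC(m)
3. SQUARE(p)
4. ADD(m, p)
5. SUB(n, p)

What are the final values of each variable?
{m: 60, n: -53, p: 49}

Step-by-step execution:
Initial: m=10, n=-4, p=7
After step 1 (MIN(p, m)): m=10, n=-4, p=7
After step 2 (INC(m)): m=11, n=-4, p=7
After step 3 (SQUARE(p)): m=11, n=-4, p=49
After step 4 (ADD(m, p)): m=60, n=-4, p=49
After step 5 (SUB(n, p)): m=60, n=-53, p=49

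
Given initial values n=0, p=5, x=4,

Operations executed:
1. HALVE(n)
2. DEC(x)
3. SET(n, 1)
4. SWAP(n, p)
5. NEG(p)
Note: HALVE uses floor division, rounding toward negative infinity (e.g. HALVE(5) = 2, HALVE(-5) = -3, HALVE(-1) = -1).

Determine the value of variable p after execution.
p = -1

Tracing execution:
Step 1: HALVE(n) → p = 5
Step 2: DEC(x) → p = 5
Step 3: SET(n, 1) → p = 5
Step 4: SWAP(n, p) → p = 1
Step 5: NEG(p) → p = -1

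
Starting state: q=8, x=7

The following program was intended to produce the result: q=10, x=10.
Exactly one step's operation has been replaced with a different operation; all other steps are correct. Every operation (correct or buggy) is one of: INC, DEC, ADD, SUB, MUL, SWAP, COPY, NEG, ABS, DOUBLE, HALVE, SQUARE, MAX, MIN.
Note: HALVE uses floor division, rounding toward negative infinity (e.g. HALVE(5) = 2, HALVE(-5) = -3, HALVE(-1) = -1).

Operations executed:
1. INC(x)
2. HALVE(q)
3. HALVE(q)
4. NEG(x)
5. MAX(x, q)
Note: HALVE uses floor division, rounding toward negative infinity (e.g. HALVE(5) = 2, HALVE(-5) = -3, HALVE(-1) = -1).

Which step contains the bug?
Step 4

Trace with buggy code:
Initial: q=8, x=7
After step 1: q=8, x=8
After step 2: q=4, x=8
After step 3: q=2, x=8
After step 4: q=2, x=-8
After step 5: q=2, x=2
Actual final q=2, x=2 ≠ expected q=10, x=10.
Step 4 is the only position where a single-operation replacement can produce the expected result.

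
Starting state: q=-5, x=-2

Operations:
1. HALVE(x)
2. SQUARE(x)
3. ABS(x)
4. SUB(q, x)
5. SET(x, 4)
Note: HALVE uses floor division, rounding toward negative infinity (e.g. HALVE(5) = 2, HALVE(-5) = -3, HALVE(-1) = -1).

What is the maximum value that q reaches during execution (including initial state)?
-5

Values of q at each step:
Initial: q = -5 ← maximum
After step 1: q = -5
After step 2: q = -5
After step 3: q = -5
After step 4: q = -6
After step 5: q = -6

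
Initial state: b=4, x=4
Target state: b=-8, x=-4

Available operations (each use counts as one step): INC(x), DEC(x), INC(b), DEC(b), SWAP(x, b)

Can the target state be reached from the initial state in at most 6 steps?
No

The target state cannot be reached within 6 steps.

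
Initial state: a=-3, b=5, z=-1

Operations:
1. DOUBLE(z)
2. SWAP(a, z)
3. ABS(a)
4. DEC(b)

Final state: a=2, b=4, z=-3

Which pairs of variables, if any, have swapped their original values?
None

Comparing initial and final values:
a: -3 → 2
b: 5 → 4
z: -1 → -3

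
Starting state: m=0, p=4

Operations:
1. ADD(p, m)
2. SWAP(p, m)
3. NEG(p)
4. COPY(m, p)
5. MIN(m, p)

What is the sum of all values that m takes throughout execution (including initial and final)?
8

Values of m at each step:
Initial: m = 0
After step 1: m = 0
After step 2: m = 4
After step 3: m = 4
After step 4: m = 0
After step 5: m = 0
Sum = 0 + 0 + 4 + 4 + 0 + 0 = 8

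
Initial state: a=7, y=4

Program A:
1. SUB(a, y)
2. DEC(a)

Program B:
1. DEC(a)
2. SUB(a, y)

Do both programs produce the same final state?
Yes

Program A final state: a=2, y=4
Program B final state: a=2, y=4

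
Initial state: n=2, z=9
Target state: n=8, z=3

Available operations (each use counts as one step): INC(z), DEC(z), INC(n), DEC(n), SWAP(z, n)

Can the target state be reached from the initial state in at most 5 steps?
Yes

Path (3 steps): DEC(z) → INC(n) → SWAP(z, n)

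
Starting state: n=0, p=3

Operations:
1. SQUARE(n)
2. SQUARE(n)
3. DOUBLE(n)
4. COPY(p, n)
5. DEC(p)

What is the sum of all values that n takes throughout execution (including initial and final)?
0

Values of n at each step:
Initial: n = 0
After step 1: n = 0
After step 2: n = 0
After step 3: n = 0
After step 4: n = 0
After step 5: n = 0
Sum = 0 + 0 + 0 + 0 + 0 + 0 = 0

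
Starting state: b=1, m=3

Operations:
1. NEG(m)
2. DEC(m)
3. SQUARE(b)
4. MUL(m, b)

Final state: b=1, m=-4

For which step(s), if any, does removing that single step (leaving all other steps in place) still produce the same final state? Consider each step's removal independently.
Step(s) 3, 4

Testing removal of each single step:
Without step 1: final = b=1, m=2 (different)
Without step 2: final = b=1, m=-3 (different)
Without step 3: final = b=1, m=-4 (same)
Without step 4: final = b=1, m=-4 (same)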